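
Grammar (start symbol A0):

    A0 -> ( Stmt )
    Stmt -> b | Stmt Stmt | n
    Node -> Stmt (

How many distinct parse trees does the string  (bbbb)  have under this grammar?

5

Parse trees for (bbbb):
  [A0 ( [Stmt [Stmt b] [Stmt [Stmt b] [Stmt [Stmt b] [Stmt b]]]] )]
  [A0 ( [Stmt [Stmt b] [Stmt [Stmt [Stmt b] [Stmt b]] [Stmt b]]] )]
  [A0 ( [Stmt [Stmt [Stmt b] [Stmt b]] [Stmt [Stmt b] [Stmt b]]] )]
  [A0 ( [Stmt [Stmt [Stmt b] [Stmt [Stmt b] [Stmt b]]] [Stmt b]] )]
  [A0 ( [Stmt [Stmt [Stmt [Stmt b] [Stmt b]] [Stmt b]] [Stmt b]] )]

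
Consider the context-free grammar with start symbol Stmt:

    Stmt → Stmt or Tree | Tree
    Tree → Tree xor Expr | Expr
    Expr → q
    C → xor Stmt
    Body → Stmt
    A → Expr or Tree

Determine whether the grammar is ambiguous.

Unambiguous

Only Stmt, Tree, Expr are reachable from Stmt; ignoring the rest: Stmt → Stmt or Tree | Tree  ;  Tree → Tree xor Expr | Expr  — a left-associative chain with Expr at the bottom. Each string factors uniquely by precedence.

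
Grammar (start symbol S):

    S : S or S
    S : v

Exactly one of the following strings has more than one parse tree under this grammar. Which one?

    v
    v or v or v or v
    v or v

v or v or v or v

v: 1 tree
v or v or v or v: 5 trees
v or v: 1 tree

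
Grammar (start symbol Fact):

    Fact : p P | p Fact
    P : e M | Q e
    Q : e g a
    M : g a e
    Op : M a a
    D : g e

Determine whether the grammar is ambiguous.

Ambiguous

Witness: p e g a e

Derivation 1: Fact ⇒ p P ⇒ p e M ⇒ p e g a e
Derivation 2: Fact ⇒ p P ⇒ p Q e ⇒ p e g a e

Two distinct leftmost derivations for the same string.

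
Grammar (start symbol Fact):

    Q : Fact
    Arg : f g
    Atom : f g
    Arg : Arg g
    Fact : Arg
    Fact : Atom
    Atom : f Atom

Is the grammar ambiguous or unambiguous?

Witness: f g

Derivation 1: Fact ⇒ Arg ⇒ f g
Derivation 2: Fact ⇒ Atom ⇒ f g

Two distinct leftmost derivations for the same string.

Ambiguous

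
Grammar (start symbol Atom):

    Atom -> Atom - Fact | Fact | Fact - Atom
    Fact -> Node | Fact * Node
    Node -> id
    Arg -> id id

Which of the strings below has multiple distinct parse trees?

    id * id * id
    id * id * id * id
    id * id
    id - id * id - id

id - id * id - id

id * id * id: 1 tree
id * id * id * id: 1 tree
id * id: 1 tree
id - id * id - id: 4 trees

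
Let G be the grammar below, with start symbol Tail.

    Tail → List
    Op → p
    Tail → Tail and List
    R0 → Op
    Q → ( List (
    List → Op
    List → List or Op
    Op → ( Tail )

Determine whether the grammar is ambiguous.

Unambiguous

(Q, R0 are unreachable from Tail, so their rules don't affect L(Tail).) Tail → Tail and List | List  ;  List → List or Op | Op  — a left-associative chain with Op at the bottom. Each string factors uniquely by precedence.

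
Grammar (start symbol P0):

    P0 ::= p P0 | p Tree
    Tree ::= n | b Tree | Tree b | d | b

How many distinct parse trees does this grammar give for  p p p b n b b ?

Parse trees for p p p b n b b:
  [P0 p [P0 p [P0 p [Tree b [Tree [Tree [Tree n] b] b]]]]]
  [P0 p [P0 p [P0 p [Tree [Tree b [Tree [Tree n] b]] b]]]]
  [P0 p [P0 p [P0 p [Tree [Tree [Tree b [Tree n]] b] b]]]]

3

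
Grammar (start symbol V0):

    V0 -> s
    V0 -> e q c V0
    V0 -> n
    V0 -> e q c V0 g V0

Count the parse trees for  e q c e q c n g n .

2

Parse trees for e q c e q c n g n:
  [V0 e q c [V0 e q c [V0 n] g [V0 n]]]
  [V0 e q c [V0 e q c [V0 n]] g [V0 n]]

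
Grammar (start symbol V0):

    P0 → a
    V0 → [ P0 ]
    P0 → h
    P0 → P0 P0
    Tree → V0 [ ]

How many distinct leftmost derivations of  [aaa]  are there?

2

Parse trees for [aaa]:
  [V0 [ [P0 [P0 a] [P0 [P0 a] [P0 a]]] ]]
  [V0 [ [P0 [P0 [P0 a] [P0 a]] [P0 a]] ]]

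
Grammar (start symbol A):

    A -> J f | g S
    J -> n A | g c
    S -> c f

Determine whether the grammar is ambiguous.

Ambiguous

Witness: g c f

Derivation 1: A ⇒ J f ⇒ g c f
Derivation 2: A ⇒ g S ⇒ g c f

Two distinct leftmost derivations for the same string.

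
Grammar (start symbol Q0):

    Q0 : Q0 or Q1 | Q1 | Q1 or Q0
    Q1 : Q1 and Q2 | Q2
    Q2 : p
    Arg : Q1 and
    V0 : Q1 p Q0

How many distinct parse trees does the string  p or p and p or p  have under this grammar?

4

Parse trees for p or p and p or p:
  [Q0 [Q0 [Q0 [Q1 [Q2 p]]] or [Q1 [Q1 [Q2 p]] and [Q2 p]]] or [Q1 [Q2 p]]]
  [Q0 [Q0 [Q1 [Q2 p]] or [Q0 [Q1 [Q1 [Q2 p]] and [Q2 p]]]] or [Q1 [Q2 p]]]
  [Q0 [Q1 [Q2 p]] or [Q0 [Q0 [Q1 [Q1 [Q2 p]] and [Q2 p]]] or [Q1 [Q2 p]]]]
  [Q0 [Q1 [Q2 p]] or [Q0 [Q1 [Q1 [Q2 p]] and [Q2 p]] or [Q0 [Q1 [Q2 p]]]]]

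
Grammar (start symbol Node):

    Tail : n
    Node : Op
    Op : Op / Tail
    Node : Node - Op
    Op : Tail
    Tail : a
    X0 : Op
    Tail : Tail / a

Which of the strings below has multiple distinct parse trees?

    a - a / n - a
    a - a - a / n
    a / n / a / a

a - a / n - a: 1 tree
a - a - a / n: 1 tree
a / n / a / a: 4 trees

a / n / a / a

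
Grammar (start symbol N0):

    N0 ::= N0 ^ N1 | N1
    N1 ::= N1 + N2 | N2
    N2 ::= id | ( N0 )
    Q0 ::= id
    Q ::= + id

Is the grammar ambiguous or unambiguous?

(Q0, Q are unreachable from N0, so their rules don't affect L(N0).) N0 → N0 ^ N1 | N1  ;  N1 → N1 + N2 | N2  — a left-associative chain with N2 at the bottom. Each string factors uniquely by precedence.

Unambiguous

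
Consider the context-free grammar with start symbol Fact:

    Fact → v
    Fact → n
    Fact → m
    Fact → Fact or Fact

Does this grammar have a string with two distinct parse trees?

Ambiguous

Witness: m or m or m

Derivation 1: Fact ⇒ Fact or Fact ⇒ m or Fact ⇒ m or Fact or Fact ⇒ m or m or Fact ⇒ m or m or m
Derivation 2: Fact ⇒ Fact or Fact ⇒ Fact or Fact or Fact ⇒ m or Fact or Fact ⇒ m or m or Fact ⇒ m or m or m

Two distinct leftmost derivations for the same string.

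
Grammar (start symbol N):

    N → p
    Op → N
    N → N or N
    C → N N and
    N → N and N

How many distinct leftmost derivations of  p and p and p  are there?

2

Parse trees for p and p and p:
  [N [N p] and [N [N p] and [N p]]]
  [N [N [N p] and [N p]] and [N p]]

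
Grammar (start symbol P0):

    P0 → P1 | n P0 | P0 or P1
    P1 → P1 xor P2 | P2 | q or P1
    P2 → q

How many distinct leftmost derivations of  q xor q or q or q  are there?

Parse trees for q xor q or q or q:
  [P0 [P0 [P1 [P1 [P2 q]] xor [P2 q]]] or [P1 q or [P1 [P2 q]]]]
  [P0 [P0 [P0 [P1 [P1 [P2 q]] xor [P2 q]]] or [P1 [P2 q]]] or [P1 [P2 q]]]

2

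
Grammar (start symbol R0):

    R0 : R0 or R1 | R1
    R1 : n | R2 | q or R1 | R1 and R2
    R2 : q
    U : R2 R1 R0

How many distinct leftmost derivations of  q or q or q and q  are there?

Parse trees for q or q or q and q:
  [R0 [R0 [R1 [R2 q]]] or [R1 q or [R1 [R1 [R2 q]] and [R2 q]]]]
  [R0 [R0 [R1 [R2 q]]] or [R1 [R1 q or [R1 [R2 q]]] and [R2 q]]]
  [R0 [R0 [R0 [R1 [R2 q]]] or [R1 [R2 q]]] or [R1 [R1 [R2 q]] and [R2 q]]]
  [R0 [R0 [R1 q or [R1 [R2 q]]]] or [R1 [R1 [R2 q]] and [R2 q]]]
  [R0 [R1 q or [R1 q or [R1 [R1 [R2 q]] and [R2 q]]]]]
  [R0 [R1 q or [R1 [R1 q or [R1 [R2 q]]] and [R2 q]]]]
  [R0 [R1 [R1 q or [R1 q or [R1 [R2 q]]]] and [R2 q]]]

7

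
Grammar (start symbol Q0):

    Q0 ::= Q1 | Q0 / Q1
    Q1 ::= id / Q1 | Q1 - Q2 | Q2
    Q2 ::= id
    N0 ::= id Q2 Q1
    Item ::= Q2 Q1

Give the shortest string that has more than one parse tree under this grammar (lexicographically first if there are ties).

length 1: no string has ≥2 trees
length 3: id / id has 2 parse trees

Two derivations of id / id:
  Q0 ⇒ Q1 ⇒ id / Q1 ⇒ id / Q2 ⇒ id / id
  Q0 ⇒ Q0 / Q1 ⇒ Q1 / Q1 ⇒ Q2 / Q1 ⇒ id / Q1 ⇒ id / Q2 ⇒ id / id

id / id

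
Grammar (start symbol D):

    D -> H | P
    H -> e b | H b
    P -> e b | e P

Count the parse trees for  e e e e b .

Parse trees for e e e e b:
  [D [P e [P e [P e [P e b]]]]]

1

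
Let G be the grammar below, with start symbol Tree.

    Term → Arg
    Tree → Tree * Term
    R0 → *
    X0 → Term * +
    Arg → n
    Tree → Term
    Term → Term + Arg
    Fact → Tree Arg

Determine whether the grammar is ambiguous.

Only Tree, Term, Arg are reachable from Tree; ignoring the rest: This is a standard precedence ladder (Tree over Term over Arg), with each level left-recursive on its own operator ('*' at Tree, '+' at Term). That structure is LR(1), hence unambiguous.

Unambiguous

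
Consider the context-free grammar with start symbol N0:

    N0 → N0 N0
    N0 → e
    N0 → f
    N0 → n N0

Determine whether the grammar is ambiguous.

Witness: e e e

Derivation 1: N0 ⇒ N0 N0 ⇒ N0 N0 N0 ⇒ e N0 N0 ⇒ e e N0 ⇒ e e e
Derivation 2: N0 ⇒ N0 N0 ⇒ e N0 ⇒ e N0 N0 ⇒ e e N0 ⇒ e e e

Two distinct leftmost derivations for the same string.

Ambiguous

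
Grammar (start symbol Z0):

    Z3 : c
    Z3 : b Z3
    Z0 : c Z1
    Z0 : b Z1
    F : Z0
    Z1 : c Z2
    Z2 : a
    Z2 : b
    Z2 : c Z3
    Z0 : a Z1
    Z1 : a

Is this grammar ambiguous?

Unambiguous

(F is unreachable from Z0, so its rules don't affect L(Z0).) Each reachable nonterminal has at most one production per leading terminal, and all productions are right-linear; the derivation is determined token-by-token.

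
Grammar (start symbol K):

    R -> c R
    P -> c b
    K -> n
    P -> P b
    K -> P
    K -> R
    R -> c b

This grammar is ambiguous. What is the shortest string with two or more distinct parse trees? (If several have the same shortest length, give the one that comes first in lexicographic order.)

c b

length 1: no string has ≥2 trees
length 2: c b has 2 parse trees

Two derivations of c b:
  K ⇒ P ⇒ c b
  K ⇒ R ⇒ c b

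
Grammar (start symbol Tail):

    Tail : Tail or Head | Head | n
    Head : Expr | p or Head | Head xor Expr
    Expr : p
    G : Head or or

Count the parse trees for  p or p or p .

Parse trees for p or p or p:
  [Tail [Tail [Head [Expr p]]] or [Head p or [Head [Expr p]]]]
  [Tail [Tail [Tail [Head [Expr p]]] or [Head [Expr p]]] or [Head [Expr p]]]
  [Tail [Tail [Head p or [Head [Expr p]]]] or [Head [Expr p]]]
  [Tail [Head p or [Head p or [Head [Expr p]]]]]

4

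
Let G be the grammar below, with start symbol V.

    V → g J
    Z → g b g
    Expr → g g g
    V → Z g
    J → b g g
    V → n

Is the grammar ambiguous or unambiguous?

Ambiguous

Witness: g b g g

Derivation 1: V ⇒ g J ⇒ g b g g
Derivation 2: V ⇒ Z g ⇒ g b g g

Two distinct leftmost derivations for the same string.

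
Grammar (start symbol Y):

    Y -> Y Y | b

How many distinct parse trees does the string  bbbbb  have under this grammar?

Parse trees for bbbbb (showing first 6 of 14):
  [Y [Y b] [Y [Y b] [Y [Y b] [Y [Y b] [Y b]]]]]
  [Y [Y b] [Y [Y b] [Y [Y [Y b] [Y b]] [Y b]]]]
  [Y [Y b] [Y [Y [Y b] [Y b]] [Y [Y b] [Y b]]]]
  [Y [Y b] [Y [Y [Y b] [Y [Y b] [Y b]]] [Y b]]]
  [Y [Y b] [Y [Y [Y [Y b] [Y b]] [Y b]] [Y b]]]
  [Y [Y [Y b] [Y b]] [Y [Y b] [Y [Y b] [Y b]]]]

14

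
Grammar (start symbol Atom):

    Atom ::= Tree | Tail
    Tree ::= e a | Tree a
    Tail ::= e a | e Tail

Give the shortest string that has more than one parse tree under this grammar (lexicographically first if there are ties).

length 2: e a has 2 parse trees

Two derivations of e a:
  Atom ⇒ Tree ⇒ e a
  Atom ⇒ Tail ⇒ e a

e a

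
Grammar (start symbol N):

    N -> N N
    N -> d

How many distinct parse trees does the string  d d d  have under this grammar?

2

Parse trees for d d d:
  [N [N d] [N [N d] [N d]]]
  [N [N [N d] [N d]] [N d]]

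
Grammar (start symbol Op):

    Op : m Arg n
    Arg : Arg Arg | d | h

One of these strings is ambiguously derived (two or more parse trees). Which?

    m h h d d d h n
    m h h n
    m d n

m h h d d d h n

m h h d d d h n: 42 trees
m h h n: 1 tree
m d n: 1 tree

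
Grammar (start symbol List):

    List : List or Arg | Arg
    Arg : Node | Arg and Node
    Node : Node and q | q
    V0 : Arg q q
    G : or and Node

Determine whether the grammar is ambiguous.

Witness: q and q

Derivation 1: List ⇒ Arg ⇒ Node ⇒ Node and q ⇒ q and q
Derivation 2: List ⇒ Arg ⇒ Arg and Node ⇒ Node and Node ⇒ q and Node ⇒ q and q

Two distinct leftmost derivations for the same string.

Ambiguous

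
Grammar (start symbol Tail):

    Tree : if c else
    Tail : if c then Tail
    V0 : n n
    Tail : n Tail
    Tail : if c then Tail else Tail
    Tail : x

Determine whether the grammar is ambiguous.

Witness: if c then if c then x else x

Derivation 1: Tail ⇒ if c then Tail ⇒ if c then if c then Tail else Tail ⇒ if c then if c then x else Tail ⇒ if c then if c then x else x
Derivation 2: Tail ⇒ if c then Tail else Tail ⇒ if c then if c then Tail else Tail ⇒ if c then if c then x else Tail ⇒ if c then if c then x else x

Two distinct leftmost derivations for the same string.

Ambiguous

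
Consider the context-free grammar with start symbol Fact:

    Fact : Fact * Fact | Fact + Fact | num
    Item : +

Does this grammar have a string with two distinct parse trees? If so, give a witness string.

Witness: num * num * num

Derivation 1: Fact ⇒ Fact * Fact ⇒ Fact * Fact * Fact ⇒ num * Fact * Fact ⇒ num * num * Fact ⇒ num * num * num
Derivation 2: Fact ⇒ Fact * Fact ⇒ num * Fact ⇒ num * Fact * Fact ⇒ num * num * Fact ⇒ num * num * num

Two distinct leftmost derivations for the same string.

Ambiguous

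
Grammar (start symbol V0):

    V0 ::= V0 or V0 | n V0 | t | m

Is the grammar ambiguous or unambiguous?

Witness: n m or m

Derivation 1: V0 ⇒ V0 or V0 ⇒ n V0 or V0 ⇒ n m or V0 ⇒ n m or m
Derivation 2: V0 ⇒ n V0 ⇒ n V0 or V0 ⇒ n m or V0 ⇒ n m or m

Two distinct leftmost derivations for the same string.

Ambiguous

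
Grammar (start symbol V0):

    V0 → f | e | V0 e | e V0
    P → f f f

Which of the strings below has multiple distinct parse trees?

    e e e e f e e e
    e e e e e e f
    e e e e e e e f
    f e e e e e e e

e e e e f e e e: 35 trees
e e e e e e f: 1 tree
e e e e e e e f: 1 tree
f e e e e e e e: 1 tree

e e e e f e e e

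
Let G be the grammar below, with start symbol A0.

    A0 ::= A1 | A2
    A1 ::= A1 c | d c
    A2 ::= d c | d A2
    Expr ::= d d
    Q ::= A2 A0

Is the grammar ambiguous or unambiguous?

Witness: d c

Derivation 1: A0 ⇒ A1 ⇒ d c
Derivation 2: A0 ⇒ A2 ⇒ d c

Two distinct leftmost derivations for the same string.

Ambiguous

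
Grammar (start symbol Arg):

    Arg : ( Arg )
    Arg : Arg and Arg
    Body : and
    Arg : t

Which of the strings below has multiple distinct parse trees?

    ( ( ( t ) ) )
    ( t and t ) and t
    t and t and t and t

( ( ( t ) ) ): 1 tree
( t and t ) and t: 1 tree
t and t and t and t: 5 trees

t and t and t and t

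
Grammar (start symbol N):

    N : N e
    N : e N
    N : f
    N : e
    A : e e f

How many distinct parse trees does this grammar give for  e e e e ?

8

Parse trees for e e e e:
  [N [N [N [N e] e] e] e]
  [N [N [N e [N e]] e] e]
  [N [N e [N [N e] e]] e]
  [N [N e [N e [N e]]] e]
  [N e [N [N [N e] e] e]]
  [N e [N [N e [N e]] e]]
  [N e [N e [N [N e] e]]]
  [N e [N e [N e [N e]]]]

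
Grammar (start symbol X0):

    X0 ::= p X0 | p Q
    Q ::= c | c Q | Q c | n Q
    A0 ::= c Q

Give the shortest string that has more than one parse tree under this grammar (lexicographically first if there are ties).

p c c

length 2: no string has ≥2 trees
length 3: p c c has 2 parse trees

Two derivations of p c c:
  X0 ⇒ p Q ⇒ p c Q ⇒ p c c
  X0 ⇒ p Q ⇒ p Q c ⇒ p c c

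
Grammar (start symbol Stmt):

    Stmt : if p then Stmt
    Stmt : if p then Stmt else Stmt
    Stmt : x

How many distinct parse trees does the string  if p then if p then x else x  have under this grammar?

2

Parse trees for if p then if p then x else x:
  [Stmt if p then [Stmt if p then [Stmt x] else [Stmt x]]]
  [Stmt if p then [Stmt if p then [Stmt x]] else [Stmt x]]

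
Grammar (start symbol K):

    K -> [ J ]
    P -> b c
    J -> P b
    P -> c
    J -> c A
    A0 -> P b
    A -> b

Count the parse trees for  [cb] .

Parse trees for [cb]:
  [K [ [J [P c] b] ]]
  [K [ [J c [A b]] ]]

2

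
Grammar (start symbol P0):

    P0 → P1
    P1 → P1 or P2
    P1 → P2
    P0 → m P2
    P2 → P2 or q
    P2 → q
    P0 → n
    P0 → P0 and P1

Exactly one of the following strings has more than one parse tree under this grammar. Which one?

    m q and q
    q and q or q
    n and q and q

m q and q: 1 tree
q and q or q: 2 trees
n and q and q: 1 tree

q and q or q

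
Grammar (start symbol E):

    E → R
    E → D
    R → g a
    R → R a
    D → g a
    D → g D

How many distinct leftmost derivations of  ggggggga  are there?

Parse trees for ggggggga:
  [E [D g [D g [D g [D g [D g [D g [D g a]]]]]]]]

1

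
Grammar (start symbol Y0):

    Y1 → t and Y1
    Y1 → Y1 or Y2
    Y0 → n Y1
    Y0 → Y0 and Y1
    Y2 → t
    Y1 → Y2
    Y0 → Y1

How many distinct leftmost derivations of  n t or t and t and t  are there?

Parse trees for n t or t and t and t:
  [Y0 [Y0 n [Y1 [Y1 [Y2 t]] or [Y2 t]]] and [Y1 t and [Y1 [Y2 t]]]]
  [Y0 [Y0 [Y0 n [Y1 [Y1 [Y2 t]] or [Y2 t]]] and [Y1 [Y2 t]]] and [Y1 [Y2 t]]]

2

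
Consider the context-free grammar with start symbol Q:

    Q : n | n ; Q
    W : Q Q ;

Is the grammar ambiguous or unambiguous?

Only Q is reachable from Q; ignoring the rest: The reachable grammar is A → atom sep A | atom. Each atom is followed by either the separator (recurse) or end-of-string (stop) — no choice point.

Unambiguous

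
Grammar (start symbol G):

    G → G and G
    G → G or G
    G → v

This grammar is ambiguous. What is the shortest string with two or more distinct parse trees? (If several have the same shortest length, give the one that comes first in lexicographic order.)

v and v and v

length 1: no string has ≥2 trees
length 3: no string has ≥2 trees
length 5: v and v and v has 2 parse trees

Two derivations of v and v and v:
  G ⇒ G and G ⇒ G and G and G ⇒ v and G and G ⇒ v and v and G ⇒ v and v and v
  G ⇒ G and G ⇒ v and G ⇒ v and G and G ⇒ v and v and G ⇒ v and v and v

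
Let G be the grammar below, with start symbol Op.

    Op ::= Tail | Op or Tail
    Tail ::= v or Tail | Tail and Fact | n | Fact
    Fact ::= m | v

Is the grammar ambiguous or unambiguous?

Ambiguous

Witness: v or m

Derivation 1: Op ⇒ Tail ⇒ v or Tail ⇒ v or Fact ⇒ v or m
Derivation 2: Op ⇒ Op or Tail ⇒ Tail or Tail ⇒ Fact or Tail ⇒ v or Tail ⇒ v or Fact ⇒ v or m

Two distinct leftmost derivations for the same string.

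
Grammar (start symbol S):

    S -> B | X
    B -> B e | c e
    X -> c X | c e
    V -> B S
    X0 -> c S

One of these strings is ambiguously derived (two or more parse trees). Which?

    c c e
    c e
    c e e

c c e: 1 tree
c e: 2 trees
c e e: 1 tree

c e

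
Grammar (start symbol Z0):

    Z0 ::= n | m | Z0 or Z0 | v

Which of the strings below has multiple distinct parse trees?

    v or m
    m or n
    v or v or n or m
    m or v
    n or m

v or m: 1 tree
m or n: 1 tree
v or v or n or m: 5 trees
m or v: 1 tree
n or m: 1 tree

v or v or n or m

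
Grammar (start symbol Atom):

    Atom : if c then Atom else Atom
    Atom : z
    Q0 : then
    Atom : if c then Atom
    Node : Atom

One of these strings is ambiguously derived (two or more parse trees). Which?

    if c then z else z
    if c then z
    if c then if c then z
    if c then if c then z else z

if c then z else z: 1 tree
if c then z: 1 tree
if c then if c then z: 1 tree
if c then if c then z else z: 2 trees

if c then if c then z else z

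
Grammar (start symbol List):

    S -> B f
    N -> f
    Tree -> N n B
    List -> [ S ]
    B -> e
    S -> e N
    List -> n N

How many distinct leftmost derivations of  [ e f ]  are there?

Parse trees for [ e f ]:
  [List [ [S [B e] f] ]]
  [List [ [S e [N f]] ]]

2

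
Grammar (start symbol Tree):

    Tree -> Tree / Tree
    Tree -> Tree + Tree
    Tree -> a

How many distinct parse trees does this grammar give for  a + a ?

Parse trees for a + a:
  [Tree [Tree a] + [Tree a]]

1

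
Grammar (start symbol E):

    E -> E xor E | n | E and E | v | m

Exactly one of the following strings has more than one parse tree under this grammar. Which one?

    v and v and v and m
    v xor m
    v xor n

v and v and v and m: 5 trees
v xor m: 1 tree
v xor n: 1 tree

v and v and v and m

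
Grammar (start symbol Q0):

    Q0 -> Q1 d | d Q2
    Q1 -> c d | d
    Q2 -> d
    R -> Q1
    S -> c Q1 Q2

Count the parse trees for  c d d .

Parse trees for c d d:
  [Q0 [Q1 c d] d]

1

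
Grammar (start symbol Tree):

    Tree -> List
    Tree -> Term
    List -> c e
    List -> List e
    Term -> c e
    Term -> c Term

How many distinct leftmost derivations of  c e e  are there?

Parse trees for c e e:
  [Tree [List [List c e] e]]

1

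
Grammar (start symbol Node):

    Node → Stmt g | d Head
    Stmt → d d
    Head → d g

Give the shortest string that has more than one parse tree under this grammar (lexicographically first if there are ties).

d d g

length 3: d d g has 2 parse trees

Two derivations of d d g:
  Node ⇒ Stmt g ⇒ d d g
  Node ⇒ d Head ⇒ d d g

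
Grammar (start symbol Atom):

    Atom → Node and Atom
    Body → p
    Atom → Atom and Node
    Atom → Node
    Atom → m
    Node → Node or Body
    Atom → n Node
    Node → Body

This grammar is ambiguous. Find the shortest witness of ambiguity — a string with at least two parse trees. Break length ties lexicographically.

length 1: no string has ≥2 trees
length 2: no string has ≥2 trees
length 3: p and p has 2 parse trees

Two derivations of p and p:
  Atom ⇒ Node and Atom ⇒ Body and Atom ⇒ p and Atom ⇒ p and Node ⇒ p and Body ⇒ p and p
  Atom ⇒ Atom and Node ⇒ Node and Node ⇒ Body and Node ⇒ p and Node ⇒ p and Body ⇒ p and p

p and p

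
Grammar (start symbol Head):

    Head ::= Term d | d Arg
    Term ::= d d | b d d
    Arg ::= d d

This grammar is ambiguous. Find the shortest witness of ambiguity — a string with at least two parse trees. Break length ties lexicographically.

d d d

length 3: d d d has 2 parse trees

Two derivations of d d d:
  Head ⇒ Term d ⇒ d d d
  Head ⇒ d Arg ⇒ d d d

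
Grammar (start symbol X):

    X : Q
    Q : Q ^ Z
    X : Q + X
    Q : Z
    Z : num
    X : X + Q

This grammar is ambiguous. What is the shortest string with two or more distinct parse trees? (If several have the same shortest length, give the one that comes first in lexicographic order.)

length 1: no string has ≥2 trees
length 3: num + num has 2 parse trees

Two derivations of num + num:
  X ⇒ Q + X ⇒ Z + X ⇒ num + X ⇒ num + Q ⇒ num + Z ⇒ num + num
  X ⇒ X + Q ⇒ Q + Q ⇒ Z + Q ⇒ num + Q ⇒ num + Z ⇒ num + num

num + num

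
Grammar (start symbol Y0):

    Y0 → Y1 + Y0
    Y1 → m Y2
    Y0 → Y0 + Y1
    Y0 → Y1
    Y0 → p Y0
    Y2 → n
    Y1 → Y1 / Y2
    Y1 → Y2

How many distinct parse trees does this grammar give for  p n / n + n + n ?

7

Parse trees for p n / n + n + n:
  [Y0 [Y0 [Y0 p [Y0 [Y1 [Y1 [Y2 n]] / [Y2 n]]]] + [Y1 [Y2 n]]] + [Y1 [Y2 n]]]
  [Y0 [Y0 p [Y0 [Y1 [Y1 [Y2 n]] / [Y2 n]] + [Y0 [Y1 [Y2 n]]]]] + [Y1 [Y2 n]]]
  [Y0 [Y0 p [Y0 [Y0 [Y1 [Y1 [Y2 n]] / [Y2 n]]] + [Y1 [Y2 n]]]] + [Y1 [Y2 n]]]
  [Y0 p [Y0 [Y1 [Y1 [Y2 n]] / [Y2 n]] + [Y0 [Y1 [Y2 n]] + [Y0 [Y1 [Y2 n]]]]]]
  [Y0 p [Y0 [Y1 [Y1 [Y2 n]] / [Y2 n]] + [Y0 [Y0 [Y1 [Y2 n]]] + [Y1 [Y2 n]]]]]
  [Y0 p [Y0 [Y0 [Y1 [Y1 [Y2 n]] / [Y2 n]] + [Y0 [Y1 [Y2 n]]]] + [Y1 [Y2 n]]]]
  [Y0 p [Y0 [Y0 [Y0 [Y1 [Y1 [Y2 n]] / [Y2 n]]] + [Y1 [Y2 n]]] + [Y1 [Y2 n]]]]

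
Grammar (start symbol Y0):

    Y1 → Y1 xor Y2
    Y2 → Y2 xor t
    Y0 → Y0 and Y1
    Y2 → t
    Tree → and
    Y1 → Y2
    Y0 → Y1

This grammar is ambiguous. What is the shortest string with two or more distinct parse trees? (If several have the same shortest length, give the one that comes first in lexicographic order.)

t xor t

length 1: no string has ≥2 trees
length 3: t xor t has 2 parse trees

Two derivations of t xor t:
  Y0 ⇒ Y1 ⇒ Y1 xor Y2 ⇒ Y2 xor Y2 ⇒ t xor Y2 ⇒ t xor t
  Y0 ⇒ Y1 ⇒ Y2 ⇒ Y2 xor t ⇒ t xor t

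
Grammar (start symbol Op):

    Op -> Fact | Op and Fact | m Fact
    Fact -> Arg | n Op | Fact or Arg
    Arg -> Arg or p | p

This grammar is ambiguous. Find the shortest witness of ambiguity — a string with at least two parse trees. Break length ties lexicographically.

p or p

length 1: no string has ≥2 trees
length 2: no string has ≥2 trees
length 3: p or p has 2 parse trees

Two derivations of p or p:
  Op ⇒ Fact ⇒ Arg ⇒ Arg or p ⇒ p or p
  Op ⇒ Fact ⇒ Fact or Arg ⇒ Arg or Arg ⇒ p or Arg ⇒ p or p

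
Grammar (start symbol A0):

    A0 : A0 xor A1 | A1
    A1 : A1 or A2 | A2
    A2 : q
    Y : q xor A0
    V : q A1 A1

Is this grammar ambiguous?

(Y, V are unreachable from A0, so their rules don't affect L(A0).) A0 → A0 xor A1 | A1  ;  A1 → A1 or A2 | A2  — a left-associative chain with A2 at the bottom. Each string factors uniquely by precedence.

Unambiguous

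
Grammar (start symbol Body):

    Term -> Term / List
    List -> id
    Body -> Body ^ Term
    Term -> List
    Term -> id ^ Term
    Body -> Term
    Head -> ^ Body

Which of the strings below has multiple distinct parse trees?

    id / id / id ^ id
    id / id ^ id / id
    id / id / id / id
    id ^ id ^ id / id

id ^ id ^ id / id

id / id / id ^ id: 1 tree
id / id ^ id / id: 1 tree
id / id / id / id: 1 tree
id ^ id ^ id / id: 7 trees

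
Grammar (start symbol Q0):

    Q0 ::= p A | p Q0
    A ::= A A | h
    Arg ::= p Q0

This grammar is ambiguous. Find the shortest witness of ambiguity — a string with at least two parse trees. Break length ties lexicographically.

p h h h

length 2: no string has ≥2 trees
length 3: no string has ≥2 trees
length 4: p h h h has 2 parse trees

Two derivations of p h h h:
  Q0 ⇒ p A ⇒ p A A ⇒ p A A A ⇒ p h A A ⇒ p h h A ⇒ p h h h
  Q0 ⇒ p A ⇒ p A A ⇒ p h A ⇒ p h A A ⇒ p h h A ⇒ p h h h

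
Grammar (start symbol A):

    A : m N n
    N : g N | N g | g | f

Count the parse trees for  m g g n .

Parse trees for m g g n:
  [A m [N g [N g]] n]
  [A m [N [N g] g] n]

2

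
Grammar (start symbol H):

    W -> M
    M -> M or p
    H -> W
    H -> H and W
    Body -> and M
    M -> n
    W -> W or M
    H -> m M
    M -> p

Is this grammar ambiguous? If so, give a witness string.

Ambiguous

Witness: n or p

Derivation 1: H ⇒ W ⇒ M ⇒ M or p ⇒ n or p
Derivation 2: H ⇒ W ⇒ W or M ⇒ M or M ⇒ n or M ⇒ n or p

Two distinct leftmost derivations for the same string.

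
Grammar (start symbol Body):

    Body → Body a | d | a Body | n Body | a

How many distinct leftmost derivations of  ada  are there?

2

Parse trees for ada:
  [Body [Body a [Body d]] a]
  [Body a [Body [Body d] a]]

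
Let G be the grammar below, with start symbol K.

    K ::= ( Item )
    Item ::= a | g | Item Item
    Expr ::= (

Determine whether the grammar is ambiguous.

Witness: ( a a a )

Derivation 1: K ⇒ ( Item ) ⇒ ( Item Item ) ⇒ ( a Item ) ⇒ ( a Item Item ) ⇒ ( a a Item ) ⇒ ( a a a )
Derivation 2: K ⇒ ( Item ) ⇒ ( Item Item ) ⇒ ( Item Item Item ) ⇒ ( a Item Item ) ⇒ ( a a Item ) ⇒ ( a a a )

Two distinct leftmost derivations for the same string.

Ambiguous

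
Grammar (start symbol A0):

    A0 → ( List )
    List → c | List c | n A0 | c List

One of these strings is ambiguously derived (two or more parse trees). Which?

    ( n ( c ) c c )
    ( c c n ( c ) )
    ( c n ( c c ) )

( c n ( c c ) )

( n ( c ) c c ): 1 tree
( c c n ( c ) ): 1 tree
( c n ( c c ) ): 2 trees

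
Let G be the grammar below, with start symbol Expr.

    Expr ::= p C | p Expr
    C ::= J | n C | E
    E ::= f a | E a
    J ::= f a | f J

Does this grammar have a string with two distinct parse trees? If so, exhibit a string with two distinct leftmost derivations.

Witness: p f a

Derivation 1: Expr ⇒ p C ⇒ p J ⇒ p f a
Derivation 2: Expr ⇒ p C ⇒ p E ⇒ p f a

Two distinct leftmost derivations for the same string.

Ambiguous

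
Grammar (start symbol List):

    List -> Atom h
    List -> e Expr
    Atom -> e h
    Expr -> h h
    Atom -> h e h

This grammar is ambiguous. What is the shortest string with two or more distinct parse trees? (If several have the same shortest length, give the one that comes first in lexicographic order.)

length 3: e h h has 2 parse trees

Two derivations of e h h:
  List ⇒ Atom h ⇒ e h h
  List ⇒ e Expr ⇒ e h h

e h h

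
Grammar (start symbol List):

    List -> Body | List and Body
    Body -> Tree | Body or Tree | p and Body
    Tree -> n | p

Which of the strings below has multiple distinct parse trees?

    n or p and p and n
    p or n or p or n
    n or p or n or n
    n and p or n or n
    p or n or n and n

n or p and p and n

n or p and p and n: 2 trees
p or n or p or n: 1 tree
n or p or n or n: 1 tree
n and p or n or n: 1 tree
p or n or n and n: 1 tree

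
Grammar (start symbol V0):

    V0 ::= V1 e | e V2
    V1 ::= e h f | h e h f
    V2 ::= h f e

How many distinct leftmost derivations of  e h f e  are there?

2

Parse trees for e h f e:
  [V0 [V1 e h f] e]
  [V0 e [V2 h f e]]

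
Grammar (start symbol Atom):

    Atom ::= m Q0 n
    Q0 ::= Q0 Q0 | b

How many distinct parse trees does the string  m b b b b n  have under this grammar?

5

Parse trees for m b b b b n:
  [Atom m [Q0 [Q0 b] [Q0 [Q0 b] [Q0 [Q0 b] [Q0 b]]]] n]
  [Atom m [Q0 [Q0 b] [Q0 [Q0 [Q0 b] [Q0 b]] [Q0 b]]] n]
  [Atom m [Q0 [Q0 [Q0 b] [Q0 b]] [Q0 [Q0 b] [Q0 b]]] n]
  [Atom m [Q0 [Q0 [Q0 b] [Q0 [Q0 b] [Q0 b]]] [Q0 b]] n]
  [Atom m [Q0 [Q0 [Q0 [Q0 b] [Q0 b]] [Q0 b]] [Q0 b]] n]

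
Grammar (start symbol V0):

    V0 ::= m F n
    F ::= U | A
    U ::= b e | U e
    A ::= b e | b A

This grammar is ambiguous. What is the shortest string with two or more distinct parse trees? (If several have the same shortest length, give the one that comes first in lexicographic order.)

length 4: m b e n has 2 parse trees

Two derivations of m b e n:
  V0 ⇒ m F n ⇒ m U n ⇒ m b e n
  V0 ⇒ m F n ⇒ m A n ⇒ m b e n

m b e n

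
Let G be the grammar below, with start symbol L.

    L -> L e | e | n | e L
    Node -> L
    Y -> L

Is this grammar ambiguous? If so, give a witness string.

Ambiguous

Witness: e e

Derivation 1: L ⇒ L e ⇒ e e
Derivation 2: L ⇒ e L ⇒ e e

Two distinct leftmost derivations for the same string.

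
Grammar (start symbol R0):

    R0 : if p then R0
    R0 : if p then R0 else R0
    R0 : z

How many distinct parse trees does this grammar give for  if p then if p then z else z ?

2

Parse trees for if p then if p then z else z:
  [R0 if p then [R0 if p then [R0 z] else [R0 z]]]
  [R0 if p then [R0 if p then [R0 z]] else [R0 z]]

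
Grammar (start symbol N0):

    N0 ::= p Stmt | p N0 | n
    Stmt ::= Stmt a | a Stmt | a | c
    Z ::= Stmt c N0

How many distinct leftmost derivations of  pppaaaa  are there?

Parse trees for pppaaaa:
  [N0 p [N0 p [N0 p [Stmt [Stmt [Stmt [Stmt a] a] a] a]]]]
  [N0 p [N0 p [N0 p [Stmt [Stmt [Stmt a [Stmt a]] a] a]]]]
  [N0 p [N0 p [N0 p [Stmt [Stmt a [Stmt [Stmt a] a]] a]]]]
  [N0 p [N0 p [N0 p [Stmt [Stmt a [Stmt a [Stmt a]]] a]]]]
  [N0 p [N0 p [N0 p [Stmt a [Stmt [Stmt [Stmt a] a] a]]]]]
  [N0 p [N0 p [N0 p [Stmt a [Stmt [Stmt a [Stmt a]] a]]]]]
  [N0 p [N0 p [N0 p [Stmt a [Stmt a [Stmt [Stmt a] a]]]]]]
  [N0 p [N0 p [N0 p [Stmt a [Stmt a [Stmt a [Stmt a]]]]]]]

8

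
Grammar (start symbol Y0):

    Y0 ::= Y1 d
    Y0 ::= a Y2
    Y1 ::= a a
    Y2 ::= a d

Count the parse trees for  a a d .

Parse trees for a a d:
  [Y0 [Y1 a a] d]
  [Y0 a [Y2 a d]]

2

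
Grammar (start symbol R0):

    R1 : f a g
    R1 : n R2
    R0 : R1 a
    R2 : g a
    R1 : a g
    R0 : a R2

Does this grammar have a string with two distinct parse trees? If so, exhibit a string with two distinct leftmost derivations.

Ambiguous

Witness: a g a

Derivation 1: R0 ⇒ R1 a ⇒ a g a
Derivation 2: R0 ⇒ a R2 ⇒ a g a

Two distinct leftmost derivations for the same string.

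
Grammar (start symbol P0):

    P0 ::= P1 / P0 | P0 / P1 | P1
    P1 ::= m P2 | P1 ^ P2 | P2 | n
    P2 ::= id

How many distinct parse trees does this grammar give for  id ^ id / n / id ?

Parse trees for id ^ id / n / id:
  [P0 [P1 [P1 [P2 id]] ^ [P2 id]] / [P0 [P1 n] / [P0 [P1 [P2 id]]]]]
  [P0 [P1 [P1 [P2 id]] ^ [P2 id]] / [P0 [P0 [P1 n]] / [P1 [P2 id]]]]
  [P0 [P0 [P1 [P1 [P2 id]] ^ [P2 id]] / [P0 [P1 n]]] / [P1 [P2 id]]]
  [P0 [P0 [P0 [P1 [P1 [P2 id]] ^ [P2 id]]] / [P1 n]] / [P1 [P2 id]]]

4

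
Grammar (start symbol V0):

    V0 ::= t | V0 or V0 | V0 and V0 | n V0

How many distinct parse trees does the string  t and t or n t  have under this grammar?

Parse trees for t and t or n t:
  [V0 [V0 [V0 t] and [V0 t]] or [V0 n [V0 t]]]
  [V0 [V0 t] and [V0 [V0 t] or [V0 n [V0 t]]]]

2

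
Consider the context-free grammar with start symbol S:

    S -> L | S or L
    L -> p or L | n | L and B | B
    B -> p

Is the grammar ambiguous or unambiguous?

Ambiguous

Witness: p or n

Derivation 1: S ⇒ L ⇒ p or L ⇒ p or n
Derivation 2: S ⇒ S or L ⇒ L or L ⇒ B or L ⇒ p or L ⇒ p or n

Two distinct leftmost derivations for the same string.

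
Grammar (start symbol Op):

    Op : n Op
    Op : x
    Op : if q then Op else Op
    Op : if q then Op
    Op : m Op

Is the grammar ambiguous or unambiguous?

Ambiguous

Witness: if q then if q then x else x

Derivation 1: Op ⇒ if q then Op else Op ⇒ if q then if q then Op else Op ⇒ if q then if q then x else Op ⇒ if q then if q then x else x
Derivation 2: Op ⇒ if q then Op ⇒ if q then if q then Op else Op ⇒ if q then if q then x else Op ⇒ if q then if q then x else x

Two distinct leftmost derivations for the same string.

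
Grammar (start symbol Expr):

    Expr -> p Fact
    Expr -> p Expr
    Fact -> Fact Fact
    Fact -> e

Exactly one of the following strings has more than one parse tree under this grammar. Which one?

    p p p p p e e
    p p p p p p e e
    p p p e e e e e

p p p p p e e: 1 tree
p p p p p p e e: 1 tree
p p p e e e e e: 14 trees

p p p e e e e e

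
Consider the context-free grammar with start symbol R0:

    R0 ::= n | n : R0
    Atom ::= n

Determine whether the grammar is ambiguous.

Only R0 is reachable from R0; ignoring the rest: The reachable grammar is A → atom sep A | atom. Each atom is followed by either the separator (recurse) or end-of-string (stop) — no choice point.

Unambiguous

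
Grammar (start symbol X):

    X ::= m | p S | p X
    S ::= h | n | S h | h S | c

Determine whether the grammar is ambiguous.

Ambiguous

Witness: p h h

Derivation 1: X ⇒ p S ⇒ p S h ⇒ p h h
Derivation 2: X ⇒ p S ⇒ p h S ⇒ p h h

Two distinct leftmost derivations for the same string.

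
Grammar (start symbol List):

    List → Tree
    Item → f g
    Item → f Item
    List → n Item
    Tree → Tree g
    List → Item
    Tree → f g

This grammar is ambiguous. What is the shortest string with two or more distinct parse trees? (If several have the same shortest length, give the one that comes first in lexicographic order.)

f g

length 2: f g has 2 parse trees

Two derivations of f g:
  List ⇒ Tree ⇒ f g
  List ⇒ Item ⇒ f g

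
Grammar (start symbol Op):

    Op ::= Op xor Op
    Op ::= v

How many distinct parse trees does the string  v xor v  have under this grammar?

Parse trees for v xor v:
  [Op [Op v] xor [Op v]]

1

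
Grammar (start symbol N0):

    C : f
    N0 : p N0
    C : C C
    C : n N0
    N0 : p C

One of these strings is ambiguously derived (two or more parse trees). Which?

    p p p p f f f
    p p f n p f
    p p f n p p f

p p p p f f f: 2 trees
p p f n p f: 1 tree
p p f n p p f: 1 tree

p p p p f f f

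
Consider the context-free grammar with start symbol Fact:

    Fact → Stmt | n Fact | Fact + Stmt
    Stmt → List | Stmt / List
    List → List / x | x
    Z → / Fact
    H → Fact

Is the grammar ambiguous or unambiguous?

Ambiguous

Witness: x / x

Derivation 1: Fact ⇒ Stmt ⇒ List ⇒ List / x ⇒ x / x
Derivation 2: Fact ⇒ Stmt ⇒ Stmt / List ⇒ List / List ⇒ x / List ⇒ x / x

Two distinct leftmost derivations for the same string.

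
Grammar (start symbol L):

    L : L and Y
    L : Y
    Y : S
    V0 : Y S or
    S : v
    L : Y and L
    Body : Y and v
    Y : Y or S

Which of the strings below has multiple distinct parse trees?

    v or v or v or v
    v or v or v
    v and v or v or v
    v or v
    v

v or v or v or v: 1 tree
v or v or v: 1 tree
v and v or v or v: 2 trees
v or v: 1 tree
v: 1 tree

v and v or v or v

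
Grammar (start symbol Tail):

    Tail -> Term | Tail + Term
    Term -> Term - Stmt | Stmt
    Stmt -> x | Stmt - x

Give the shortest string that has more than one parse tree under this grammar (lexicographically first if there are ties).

x - x

length 1: no string has ≥2 trees
length 3: x - x has 2 parse trees

Two derivations of x - x:
  Tail ⇒ Term ⇒ Term - Stmt ⇒ Stmt - Stmt ⇒ x - Stmt ⇒ x - x
  Tail ⇒ Term ⇒ Stmt ⇒ Stmt - x ⇒ x - x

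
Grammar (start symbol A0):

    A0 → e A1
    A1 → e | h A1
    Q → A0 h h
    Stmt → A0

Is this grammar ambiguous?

Only A0, A1 are reachable from A0; ignoring the rest: The reachable rules are right-linear with at most one rule per (nonterminal, next-terminal) pair. Each input token forces the next rule, so parsing is deterministic.

Unambiguous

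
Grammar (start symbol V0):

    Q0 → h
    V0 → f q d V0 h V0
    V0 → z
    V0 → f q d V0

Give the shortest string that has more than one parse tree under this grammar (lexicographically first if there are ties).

length 1: no string has ≥2 trees
length 4: no string has ≥2 trees
length 6: no string has ≥2 trees
length 7: no string has ≥2 trees
length 9: f q d f q d z h z has 2 parse trees

Two derivations of f q d f q d z h z:
  V0 ⇒ f q d V0 h V0 ⇒ f q d f q d V0 h V0 ⇒ f q d f q d z h V0 ⇒ f q d f q d z h z
  V0 ⇒ f q d V0 ⇒ f q d f q d V0 h V0 ⇒ f q d f q d z h V0 ⇒ f q d f q d z h z

f q d f q d z h z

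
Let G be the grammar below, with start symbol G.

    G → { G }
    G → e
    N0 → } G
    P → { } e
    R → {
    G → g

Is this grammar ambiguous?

Only G is reachable from G; ignoring the rest: L(G) is { openⁿ atom closeⁿ : n ≥ 0 }. The bracket depth fixes n, and the derivation is forced at every step.

Unambiguous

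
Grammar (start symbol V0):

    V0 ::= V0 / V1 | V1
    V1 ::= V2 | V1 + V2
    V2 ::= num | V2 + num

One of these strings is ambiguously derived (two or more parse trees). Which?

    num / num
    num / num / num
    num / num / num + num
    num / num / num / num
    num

num / num: 1 tree
num / num / num: 1 tree
num / num / num + num: 2 trees
num / num / num / num: 1 tree
num: 1 tree

num / num / num + num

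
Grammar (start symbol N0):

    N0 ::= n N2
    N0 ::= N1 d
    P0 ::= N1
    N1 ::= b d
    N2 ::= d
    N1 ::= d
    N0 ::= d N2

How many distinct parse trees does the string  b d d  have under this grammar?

Parse trees for b d d:
  [N0 [N1 b d] d]

1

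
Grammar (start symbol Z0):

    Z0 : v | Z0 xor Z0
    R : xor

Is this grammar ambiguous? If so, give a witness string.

Witness: v xor v xor v

Derivation 1: Z0 ⇒ Z0 xor Z0 ⇒ v xor Z0 ⇒ v xor Z0 xor Z0 ⇒ v xor v xor Z0 ⇒ v xor v xor v
Derivation 2: Z0 ⇒ Z0 xor Z0 ⇒ Z0 xor Z0 xor Z0 ⇒ v xor Z0 xor Z0 ⇒ v xor v xor Z0 ⇒ v xor v xor v

Two distinct leftmost derivations for the same string.

Ambiguous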